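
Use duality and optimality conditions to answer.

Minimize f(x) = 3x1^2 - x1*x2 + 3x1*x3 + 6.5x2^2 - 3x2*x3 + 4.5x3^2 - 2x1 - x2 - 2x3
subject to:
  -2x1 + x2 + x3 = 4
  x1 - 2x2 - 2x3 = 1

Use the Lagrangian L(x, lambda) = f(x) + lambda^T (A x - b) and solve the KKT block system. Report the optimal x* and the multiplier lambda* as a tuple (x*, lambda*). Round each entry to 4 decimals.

Form the Lagrangian:
  L(x, lambda) = (1/2) x^T Q x + c^T x + lambda^T (A x - b)
Stationarity (grad_x L = 0): Q x + c + A^T lambda = 0.
Primal feasibility: A x = b.

This gives the KKT block system:
  [ Q   A^T ] [ x     ]   [-c ]
  [ A    0  ] [ lambda ] = [ b ]

Solving the linear system:
  x*      = (-3, -1.3214, -0.6786)
  lambda* = (-18.1905, -15.6667)
  f(x*)   = 48.5536

x* = (-3, -1.3214, -0.6786), lambda* = (-18.1905, -15.6667)


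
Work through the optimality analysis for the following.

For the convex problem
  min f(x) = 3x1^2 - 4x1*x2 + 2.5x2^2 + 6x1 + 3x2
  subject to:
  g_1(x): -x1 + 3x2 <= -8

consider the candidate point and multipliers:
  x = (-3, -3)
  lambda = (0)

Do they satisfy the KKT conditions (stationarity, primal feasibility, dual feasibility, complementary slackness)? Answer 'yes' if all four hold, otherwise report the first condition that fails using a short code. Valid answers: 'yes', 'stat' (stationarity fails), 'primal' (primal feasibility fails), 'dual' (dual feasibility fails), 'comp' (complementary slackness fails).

Gradient of f: grad f(x) = Q x + c = (0, 0)
Constraint values g_i(x) = a_i^T x - b_i:
  g_1((-3, -3)) = 2
Stationarity residual: grad f(x) + sum_i lambda_i a_i = (0, 0)
  -> stationarity OK
Primal feasibility (all g_i <= 0): FAILS
Dual feasibility (all lambda_i >= 0): OK
Complementary slackness (lambda_i * g_i(x) = 0 for all i): OK

Verdict: the first failing condition is primal_feasibility -> primal.

primal


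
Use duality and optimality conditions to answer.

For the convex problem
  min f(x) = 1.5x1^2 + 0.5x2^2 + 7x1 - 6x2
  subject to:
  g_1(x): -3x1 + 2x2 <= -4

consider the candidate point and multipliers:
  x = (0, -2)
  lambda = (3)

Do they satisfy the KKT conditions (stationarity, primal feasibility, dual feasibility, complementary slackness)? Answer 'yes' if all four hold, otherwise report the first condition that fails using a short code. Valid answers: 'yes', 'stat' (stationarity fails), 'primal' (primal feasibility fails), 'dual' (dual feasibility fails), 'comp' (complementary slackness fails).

Gradient of f: grad f(x) = Q x + c = (7, -8)
Constraint values g_i(x) = a_i^T x - b_i:
  g_1((0, -2)) = 0
Stationarity residual: grad f(x) + sum_i lambda_i a_i = (-2, -2)
  -> stationarity FAILS
Primal feasibility (all g_i <= 0): OK
Dual feasibility (all lambda_i >= 0): OK
Complementary slackness (lambda_i * g_i(x) = 0 for all i): OK

Verdict: the first failing condition is stationarity -> stat.

stat


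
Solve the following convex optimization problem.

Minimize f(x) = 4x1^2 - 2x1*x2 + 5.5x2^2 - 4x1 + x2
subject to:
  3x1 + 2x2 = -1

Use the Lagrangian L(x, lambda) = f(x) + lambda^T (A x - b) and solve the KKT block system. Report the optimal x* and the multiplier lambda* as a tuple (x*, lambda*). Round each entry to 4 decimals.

Form the Lagrangian:
  L(x, lambda) = (1/2) x^T Q x + c^T x + lambda^T (A x - b)
Stationarity (grad_x L = 0): Q x + c + A^T lambda = 0.
Primal feasibility: A x = b.

This gives the KKT block system:
  [ Q   A^T ] [ x     ]   [-c ]
  [ A    0  ] [ lambda ] = [ b ]

Solving the linear system:
  x*      = (-0.0968, -0.3548)
  lambda* = (1.3548)
  f(x*)   = 0.6935

x* = (-0.0968, -0.3548), lambda* = (1.3548)


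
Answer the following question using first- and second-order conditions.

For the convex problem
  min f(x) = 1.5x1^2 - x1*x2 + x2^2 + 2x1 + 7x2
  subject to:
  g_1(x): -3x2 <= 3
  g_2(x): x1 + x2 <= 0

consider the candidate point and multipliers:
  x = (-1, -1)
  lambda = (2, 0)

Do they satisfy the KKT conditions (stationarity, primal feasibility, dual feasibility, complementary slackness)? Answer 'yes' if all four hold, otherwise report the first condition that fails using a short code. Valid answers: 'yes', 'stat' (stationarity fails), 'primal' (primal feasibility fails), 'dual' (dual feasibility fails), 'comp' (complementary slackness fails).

Gradient of f: grad f(x) = Q x + c = (0, 6)
Constraint values g_i(x) = a_i^T x - b_i:
  g_1((-1, -1)) = 0
  g_2((-1, -1)) = -2
Stationarity residual: grad f(x) + sum_i lambda_i a_i = (0, 0)
  -> stationarity OK
Primal feasibility (all g_i <= 0): OK
Dual feasibility (all lambda_i >= 0): OK
Complementary slackness (lambda_i * g_i(x) = 0 for all i): OK

Verdict: yes, KKT holds.

yes


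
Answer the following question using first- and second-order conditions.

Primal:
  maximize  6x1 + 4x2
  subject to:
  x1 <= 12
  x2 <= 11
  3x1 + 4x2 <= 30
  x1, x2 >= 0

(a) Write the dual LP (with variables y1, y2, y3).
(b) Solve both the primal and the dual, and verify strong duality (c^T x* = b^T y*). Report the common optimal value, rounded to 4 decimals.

The standard primal-dual pair for 'max c^T x s.t. A x <= b, x >= 0' is:
  Dual:  min b^T y  s.t.  A^T y >= c,  y >= 0.

So the dual LP is:
  minimize  12y1 + 11y2 + 30y3
  subject to:
    y1 + 3y3 >= 6
    y2 + 4y3 >= 4
    y1, y2, y3 >= 0

Solving the primal: x* = (10, 0).
  primal value c^T x* = 60.
Solving the dual: y* = (0, 0, 2).
  dual value b^T y* = 60.
Strong duality: c^T x* = b^T y*. Confirmed.

60


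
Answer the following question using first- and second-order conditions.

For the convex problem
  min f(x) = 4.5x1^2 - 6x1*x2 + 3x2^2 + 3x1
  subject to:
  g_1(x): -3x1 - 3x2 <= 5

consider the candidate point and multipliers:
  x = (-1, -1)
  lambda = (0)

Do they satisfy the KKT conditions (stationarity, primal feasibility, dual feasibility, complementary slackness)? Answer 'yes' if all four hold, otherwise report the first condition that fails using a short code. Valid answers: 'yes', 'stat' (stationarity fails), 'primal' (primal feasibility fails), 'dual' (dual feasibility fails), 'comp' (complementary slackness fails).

Gradient of f: grad f(x) = Q x + c = (0, 0)
Constraint values g_i(x) = a_i^T x - b_i:
  g_1((-1, -1)) = 1
Stationarity residual: grad f(x) + sum_i lambda_i a_i = (0, 0)
  -> stationarity OK
Primal feasibility (all g_i <= 0): FAILS
Dual feasibility (all lambda_i >= 0): OK
Complementary slackness (lambda_i * g_i(x) = 0 for all i): OK

Verdict: the first failing condition is primal_feasibility -> primal.

primal


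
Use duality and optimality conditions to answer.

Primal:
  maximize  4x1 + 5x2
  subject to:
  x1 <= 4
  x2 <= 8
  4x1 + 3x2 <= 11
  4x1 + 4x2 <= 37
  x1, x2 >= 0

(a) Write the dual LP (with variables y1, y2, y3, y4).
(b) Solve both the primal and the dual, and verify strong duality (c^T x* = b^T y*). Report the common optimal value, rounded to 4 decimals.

The standard primal-dual pair for 'max c^T x s.t. A x <= b, x >= 0' is:
  Dual:  min b^T y  s.t.  A^T y >= c,  y >= 0.

So the dual LP is:
  minimize  4y1 + 8y2 + 11y3 + 37y4
  subject to:
    y1 + 4y3 + 4y4 >= 4
    y2 + 3y3 + 4y4 >= 5
    y1, y2, y3, y4 >= 0

Solving the primal: x* = (0, 3.6667).
  primal value c^T x* = 18.3333.
Solving the dual: y* = (0, 0, 1.6667, 0).
  dual value b^T y* = 18.3333.
Strong duality: c^T x* = b^T y*. Confirmed.

18.3333


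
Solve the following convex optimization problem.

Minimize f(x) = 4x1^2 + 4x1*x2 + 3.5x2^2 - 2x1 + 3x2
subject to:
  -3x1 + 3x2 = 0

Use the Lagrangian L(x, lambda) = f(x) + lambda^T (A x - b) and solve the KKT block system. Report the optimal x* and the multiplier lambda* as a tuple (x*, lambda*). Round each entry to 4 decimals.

Form the Lagrangian:
  L(x, lambda) = (1/2) x^T Q x + c^T x + lambda^T (A x - b)
Stationarity (grad_x L = 0): Q x + c + A^T lambda = 0.
Primal feasibility: A x = b.

This gives the KKT block system:
  [ Q   A^T ] [ x     ]   [-c ]
  [ A    0  ] [ lambda ] = [ b ]

Solving the linear system:
  x*      = (-0.0435, -0.0435)
  lambda* = (-0.8406)
  f(x*)   = -0.0217

x* = (-0.0435, -0.0435), lambda* = (-0.8406)


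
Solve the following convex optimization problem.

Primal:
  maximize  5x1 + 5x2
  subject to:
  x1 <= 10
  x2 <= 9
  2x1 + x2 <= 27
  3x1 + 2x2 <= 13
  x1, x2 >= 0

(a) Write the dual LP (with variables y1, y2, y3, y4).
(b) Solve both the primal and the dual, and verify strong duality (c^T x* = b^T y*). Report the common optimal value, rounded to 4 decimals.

The standard primal-dual pair for 'max c^T x s.t. A x <= b, x >= 0' is:
  Dual:  min b^T y  s.t.  A^T y >= c,  y >= 0.

So the dual LP is:
  minimize  10y1 + 9y2 + 27y3 + 13y4
  subject to:
    y1 + 2y3 + 3y4 >= 5
    y2 + y3 + 2y4 >= 5
    y1, y2, y3, y4 >= 0

Solving the primal: x* = (0, 6.5).
  primal value c^T x* = 32.5.
Solving the dual: y* = (0, 0, 0, 2.5).
  dual value b^T y* = 32.5.
Strong duality: c^T x* = b^T y*. Confirmed.

32.5


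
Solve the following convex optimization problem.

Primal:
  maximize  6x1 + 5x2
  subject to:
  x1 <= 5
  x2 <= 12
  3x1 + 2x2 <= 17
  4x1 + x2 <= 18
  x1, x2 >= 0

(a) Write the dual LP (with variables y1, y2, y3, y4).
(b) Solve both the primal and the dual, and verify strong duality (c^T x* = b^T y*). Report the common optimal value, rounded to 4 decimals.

The standard primal-dual pair for 'max c^T x s.t. A x <= b, x >= 0' is:
  Dual:  min b^T y  s.t.  A^T y >= c,  y >= 0.

So the dual LP is:
  minimize  5y1 + 12y2 + 17y3 + 18y4
  subject to:
    y1 + 3y3 + 4y4 >= 6
    y2 + 2y3 + y4 >= 5
    y1, y2, y3, y4 >= 0

Solving the primal: x* = (0, 8.5).
  primal value c^T x* = 42.5.
Solving the dual: y* = (0, 0, 2.5, 0).
  dual value b^T y* = 42.5.
Strong duality: c^T x* = b^T y*. Confirmed.

42.5


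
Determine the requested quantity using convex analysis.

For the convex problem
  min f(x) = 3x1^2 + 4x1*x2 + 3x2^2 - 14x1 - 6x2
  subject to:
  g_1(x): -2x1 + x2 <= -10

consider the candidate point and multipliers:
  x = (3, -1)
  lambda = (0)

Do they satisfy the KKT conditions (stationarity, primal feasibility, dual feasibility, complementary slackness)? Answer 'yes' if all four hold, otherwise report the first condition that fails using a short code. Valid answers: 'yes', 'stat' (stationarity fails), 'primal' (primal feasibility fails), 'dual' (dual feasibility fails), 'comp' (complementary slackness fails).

Gradient of f: grad f(x) = Q x + c = (0, 0)
Constraint values g_i(x) = a_i^T x - b_i:
  g_1((3, -1)) = 3
Stationarity residual: grad f(x) + sum_i lambda_i a_i = (0, 0)
  -> stationarity OK
Primal feasibility (all g_i <= 0): FAILS
Dual feasibility (all lambda_i >= 0): OK
Complementary slackness (lambda_i * g_i(x) = 0 for all i): OK

Verdict: the first failing condition is primal_feasibility -> primal.

primal


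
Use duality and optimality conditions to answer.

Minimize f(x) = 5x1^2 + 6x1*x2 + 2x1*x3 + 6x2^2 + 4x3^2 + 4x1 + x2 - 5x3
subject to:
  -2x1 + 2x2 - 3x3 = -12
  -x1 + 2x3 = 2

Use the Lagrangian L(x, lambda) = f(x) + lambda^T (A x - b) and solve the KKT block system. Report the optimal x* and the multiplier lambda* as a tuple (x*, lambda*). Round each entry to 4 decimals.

Form the Lagrangian:
  L(x, lambda) = (1/2) x^T Q x + c^T x + lambda^T (A x - b)
Stationarity (grad_x L = 0): Q x + c + A^T lambda = 0.
Primal feasibility: A x = b.

This gives the KKT block system:
  [ Q   A^T ] [ x     ]   [-c ]
  [ A    0  ] [ lambda ] = [ b ]

Solving the linear system:
  x*      = (1.5645, -1.7622, 1.7822)
  lambda* = (5.3798, 1.8763)
  f(x*)   = 28.1947

x* = (1.5645, -1.7622, 1.7822), lambda* = (5.3798, 1.8763)


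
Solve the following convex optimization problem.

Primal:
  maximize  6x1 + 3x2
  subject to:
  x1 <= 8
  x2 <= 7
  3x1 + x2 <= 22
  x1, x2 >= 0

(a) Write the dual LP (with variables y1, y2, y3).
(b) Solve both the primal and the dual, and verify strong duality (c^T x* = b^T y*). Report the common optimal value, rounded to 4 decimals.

The standard primal-dual pair for 'max c^T x s.t. A x <= b, x >= 0' is:
  Dual:  min b^T y  s.t.  A^T y >= c,  y >= 0.

So the dual LP is:
  minimize  8y1 + 7y2 + 22y3
  subject to:
    y1 + 3y3 >= 6
    y2 + y3 >= 3
    y1, y2, y3 >= 0

Solving the primal: x* = (5, 7).
  primal value c^T x* = 51.
Solving the dual: y* = (0, 1, 2).
  dual value b^T y* = 51.
Strong duality: c^T x* = b^T y*. Confirmed.

51


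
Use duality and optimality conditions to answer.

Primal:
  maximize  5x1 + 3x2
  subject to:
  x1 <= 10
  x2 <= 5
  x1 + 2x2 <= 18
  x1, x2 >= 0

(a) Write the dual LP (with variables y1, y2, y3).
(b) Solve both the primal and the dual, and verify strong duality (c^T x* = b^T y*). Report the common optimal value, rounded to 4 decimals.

The standard primal-dual pair for 'max c^T x s.t. A x <= b, x >= 0' is:
  Dual:  min b^T y  s.t.  A^T y >= c,  y >= 0.

So the dual LP is:
  minimize  10y1 + 5y2 + 18y3
  subject to:
    y1 + y3 >= 5
    y2 + 2y3 >= 3
    y1, y2, y3 >= 0

Solving the primal: x* = (10, 4).
  primal value c^T x* = 62.
Solving the dual: y* = (3.5, 0, 1.5).
  dual value b^T y* = 62.
Strong duality: c^T x* = b^T y*. Confirmed.

62


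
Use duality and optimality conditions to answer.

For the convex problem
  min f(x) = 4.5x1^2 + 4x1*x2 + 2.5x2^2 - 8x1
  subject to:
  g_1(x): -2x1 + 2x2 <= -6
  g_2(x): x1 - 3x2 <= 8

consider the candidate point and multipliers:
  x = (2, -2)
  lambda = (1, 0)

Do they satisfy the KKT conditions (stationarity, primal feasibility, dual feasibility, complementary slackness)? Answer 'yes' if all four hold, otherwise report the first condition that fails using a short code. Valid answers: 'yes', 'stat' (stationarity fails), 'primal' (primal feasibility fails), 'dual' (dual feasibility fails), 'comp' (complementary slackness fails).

Gradient of f: grad f(x) = Q x + c = (2, -2)
Constraint values g_i(x) = a_i^T x - b_i:
  g_1((2, -2)) = -2
  g_2((2, -2)) = 0
Stationarity residual: grad f(x) + sum_i lambda_i a_i = (0, 0)
  -> stationarity OK
Primal feasibility (all g_i <= 0): OK
Dual feasibility (all lambda_i >= 0): OK
Complementary slackness (lambda_i * g_i(x) = 0 for all i): FAILS

Verdict: the first failing condition is complementary_slackness -> comp.

comp


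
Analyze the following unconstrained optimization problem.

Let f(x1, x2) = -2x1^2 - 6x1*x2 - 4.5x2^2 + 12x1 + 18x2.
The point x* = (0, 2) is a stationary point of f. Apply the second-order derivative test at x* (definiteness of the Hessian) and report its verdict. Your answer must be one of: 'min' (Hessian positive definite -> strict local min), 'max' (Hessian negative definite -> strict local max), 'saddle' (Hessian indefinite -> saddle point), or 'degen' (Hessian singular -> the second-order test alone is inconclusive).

Compute the Hessian H = grad^2 f:
  H = [[-4, -6], [-6, -9]]
Verify stationarity: grad f(x*) = H x* + g = (0, 0).
Eigenvalues of H: -13, 0.
H has a zero eigenvalue (singular; negative semidefinite but not definite), so H is neither positive definite, negative definite, nor indefinite. The second-order test alone is inconclusive -> degen.
(Indeed, f is constant along the null direction of H through x*, so x* is not a strict local extremum.)

degen


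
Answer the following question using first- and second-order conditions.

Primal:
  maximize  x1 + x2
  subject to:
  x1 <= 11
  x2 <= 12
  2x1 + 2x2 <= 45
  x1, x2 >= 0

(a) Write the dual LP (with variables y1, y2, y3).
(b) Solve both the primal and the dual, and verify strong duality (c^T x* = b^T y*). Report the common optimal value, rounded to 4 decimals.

The standard primal-dual pair for 'max c^T x s.t. A x <= b, x >= 0' is:
  Dual:  min b^T y  s.t.  A^T y >= c,  y >= 0.

So the dual LP is:
  minimize  11y1 + 12y2 + 45y3
  subject to:
    y1 + 2y3 >= 1
    y2 + 2y3 >= 1
    y1, y2, y3 >= 0

Solving the primal: x* = (10.5, 12).
  primal value c^T x* = 22.5.
Solving the dual: y* = (0, 0, 0.5).
  dual value b^T y* = 22.5.
Strong duality: c^T x* = b^T y*. Confirmed.

22.5


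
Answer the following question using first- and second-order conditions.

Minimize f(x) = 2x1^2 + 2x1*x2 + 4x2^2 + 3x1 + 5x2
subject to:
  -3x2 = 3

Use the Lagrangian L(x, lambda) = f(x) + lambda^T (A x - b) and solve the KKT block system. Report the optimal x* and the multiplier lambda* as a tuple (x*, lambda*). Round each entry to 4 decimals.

Form the Lagrangian:
  L(x, lambda) = (1/2) x^T Q x + c^T x + lambda^T (A x - b)
Stationarity (grad_x L = 0): Q x + c + A^T lambda = 0.
Primal feasibility: A x = b.

This gives the KKT block system:
  [ Q   A^T ] [ x     ]   [-c ]
  [ A    0  ] [ lambda ] = [ b ]

Solving the linear system:
  x*      = (-0.25, -1)
  lambda* = (-1.1667)
  f(x*)   = -1.125

x* = (-0.25, -1), lambda* = (-1.1667)


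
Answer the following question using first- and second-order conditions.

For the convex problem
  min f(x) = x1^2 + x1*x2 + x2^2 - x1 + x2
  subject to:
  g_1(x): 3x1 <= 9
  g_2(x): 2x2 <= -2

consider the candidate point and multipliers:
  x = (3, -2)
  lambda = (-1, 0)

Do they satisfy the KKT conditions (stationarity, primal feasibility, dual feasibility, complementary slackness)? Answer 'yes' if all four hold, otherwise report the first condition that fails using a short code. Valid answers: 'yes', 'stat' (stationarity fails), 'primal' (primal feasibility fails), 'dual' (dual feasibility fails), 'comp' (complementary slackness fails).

Gradient of f: grad f(x) = Q x + c = (3, 0)
Constraint values g_i(x) = a_i^T x - b_i:
  g_1((3, -2)) = 0
  g_2((3, -2)) = -2
Stationarity residual: grad f(x) + sum_i lambda_i a_i = (0, 0)
  -> stationarity OK
Primal feasibility (all g_i <= 0): OK
Dual feasibility (all lambda_i >= 0): FAILS
Complementary slackness (lambda_i * g_i(x) = 0 for all i): OK

Verdict: the first failing condition is dual_feasibility -> dual.

dual


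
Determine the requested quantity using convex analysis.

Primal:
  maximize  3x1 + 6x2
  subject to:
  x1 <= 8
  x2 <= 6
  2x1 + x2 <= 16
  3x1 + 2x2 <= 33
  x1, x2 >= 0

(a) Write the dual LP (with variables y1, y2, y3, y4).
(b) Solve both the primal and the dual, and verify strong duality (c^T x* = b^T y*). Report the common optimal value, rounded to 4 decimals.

The standard primal-dual pair for 'max c^T x s.t. A x <= b, x >= 0' is:
  Dual:  min b^T y  s.t.  A^T y >= c,  y >= 0.

So the dual LP is:
  minimize  8y1 + 6y2 + 16y3 + 33y4
  subject to:
    y1 + 2y3 + 3y4 >= 3
    y2 + y3 + 2y4 >= 6
    y1, y2, y3, y4 >= 0

Solving the primal: x* = (5, 6).
  primal value c^T x* = 51.
Solving the dual: y* = (0, 4.5, 1.5, 0).
  dual value b^T y* = 51.
Strong duality: c^T x* = b^T y*. Confirmed.

51


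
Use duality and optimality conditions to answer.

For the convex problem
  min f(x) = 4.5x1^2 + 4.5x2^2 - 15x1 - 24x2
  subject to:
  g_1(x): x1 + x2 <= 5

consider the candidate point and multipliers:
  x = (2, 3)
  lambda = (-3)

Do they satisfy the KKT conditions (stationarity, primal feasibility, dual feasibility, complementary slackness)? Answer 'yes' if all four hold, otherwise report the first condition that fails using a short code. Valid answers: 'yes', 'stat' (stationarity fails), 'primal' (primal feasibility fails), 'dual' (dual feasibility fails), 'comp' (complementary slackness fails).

Gradient of f: grad f(x) = Q x + c = (3, 3)
Constraint values g_i(x) = a_i^T x - b_i:
  g_1((2, 3)) = 0
Stationarity residual: grad f(x) + sum_i lambda_i a_i = (0, 0)
  -> stationarity OK
Primal feasibility (all g_i <= 0): OK
Dual feasibility (all lambda_i >= 0): FAILS
Complementary slackness (lambda_i * g_i(x) = 0 for all i): OK

Verdict: the first failing condition is dual_feasibility -> dual.

dual


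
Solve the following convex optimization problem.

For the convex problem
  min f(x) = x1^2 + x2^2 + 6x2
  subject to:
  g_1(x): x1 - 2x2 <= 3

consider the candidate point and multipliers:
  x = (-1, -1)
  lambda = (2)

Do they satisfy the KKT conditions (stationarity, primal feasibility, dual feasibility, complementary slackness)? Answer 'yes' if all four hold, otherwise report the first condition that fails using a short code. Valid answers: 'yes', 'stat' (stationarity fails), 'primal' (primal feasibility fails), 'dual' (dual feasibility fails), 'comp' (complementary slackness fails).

Gradient of f: grad f(x) = Q x + c = (-2, 4)
Constraint values g_i(x) = a_i^T x - b_i:
  g_1((-1, -1)) = -2
Stationarity residual: grad f(x) + sum_i lambda_i a_i = (0, 0)
  -> stationarity OK
Primal feasibility (all g_i <= 0): OK
Dual feasibility (all lambda_i >= 0): OK
Complementary slackness (lambda_i * g_i(x) = 0 for all i): FAILS

Verdict: the first failing condition is complementary_slackness -> comp.

comp


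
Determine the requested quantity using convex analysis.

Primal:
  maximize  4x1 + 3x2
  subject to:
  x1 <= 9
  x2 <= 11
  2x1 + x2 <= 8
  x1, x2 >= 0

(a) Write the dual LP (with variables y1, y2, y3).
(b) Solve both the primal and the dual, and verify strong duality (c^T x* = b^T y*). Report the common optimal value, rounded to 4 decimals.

The standard primal-dual pair for 'max c^T x s.t. A x <= b, x >= 0' is:
  Dual:  min b^T y  s.t.  A^T y >= c,  y >= 0.

So the dual LP is:
  minimize  9y1 + 11y2 + 8y3
  subject to:
    y1 + 2y3 >= 4
    y2 + y3 >= 3
    y1, y2, y3 >= 0

Solving the primal: x* = (0, 8).
  primal value c^T x* = 24.
Solving the dual: y* = (0, 0, 3).
  dual value b^T y* = 24.
Strong duality: c^T x* = b^T y*. Confirmed.

24


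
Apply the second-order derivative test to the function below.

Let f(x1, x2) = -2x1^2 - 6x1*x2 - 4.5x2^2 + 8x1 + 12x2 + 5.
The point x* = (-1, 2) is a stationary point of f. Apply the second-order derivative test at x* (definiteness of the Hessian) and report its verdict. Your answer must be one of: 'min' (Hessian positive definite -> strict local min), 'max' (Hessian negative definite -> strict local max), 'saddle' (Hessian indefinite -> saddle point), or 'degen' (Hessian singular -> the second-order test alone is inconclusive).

Compute the Hessian H = grad^2 f:
  H = [[-4, -6], [-6, -9]]
Verify stationarity: grad f(x*) = H x* + g = (0, 0).
Eigenvalues of H: -13, 0.
H has a zero eigenvalue (singular; negative semidefinite but not definite), so H is neither positive definite, negative definite, nor indefinite. The second-order test alone is inconclusive -> degen.
(Indeed, f is constant along the null direction of H through x*, so x* is not a strict local extremum.)

degen


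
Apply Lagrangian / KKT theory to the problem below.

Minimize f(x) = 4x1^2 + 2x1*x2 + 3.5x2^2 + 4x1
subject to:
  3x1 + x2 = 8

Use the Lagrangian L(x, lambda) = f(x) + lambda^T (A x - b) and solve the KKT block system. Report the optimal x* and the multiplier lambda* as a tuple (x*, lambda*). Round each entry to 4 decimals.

Form the Lagrangian:
  L(x, lambda) = (1/2) x^T Q x + c^T x + lambda^T (A x - b)
Stationarity (grad_x L = 0): Q x + c + A^T lambda = 0.
Primal feasibility: A x = b.

This gives the KKT block system:
  [ Q   A^T ] [ x     ]   [-c ]
  [ A    0  ] [ lambda ] = [ b ]

Solving the linear system:
  x*      = (2.5085, 0.4746)
  lambda* = (-8.339)
  f(x*)   = 38.3729

x* = (2.5085, 0.4746), lambda* = (-8.339)


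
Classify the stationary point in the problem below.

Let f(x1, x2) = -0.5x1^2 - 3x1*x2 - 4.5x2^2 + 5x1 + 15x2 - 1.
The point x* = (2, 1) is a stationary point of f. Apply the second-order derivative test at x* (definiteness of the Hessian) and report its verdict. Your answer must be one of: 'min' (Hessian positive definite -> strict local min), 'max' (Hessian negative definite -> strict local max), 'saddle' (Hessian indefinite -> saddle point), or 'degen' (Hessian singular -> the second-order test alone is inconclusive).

Compute the Hessian H = grad^2 f:
  H = [[-1, -3], [-3, -9]]
Verify stationarity: grad f(x*) = H x* + g = (0, 0).
Eigenvalues of H: -10, 0.
H has a zero eigenvalue (singular; negative semidefinite but not definite), so H is neither positive definite, negative definite, nor indefinite. The second-order test alone is inconclusive -> degen.
(Indeed, f is constant along the null direction of H through x*, so x* is not a strict local extremum.)

degen


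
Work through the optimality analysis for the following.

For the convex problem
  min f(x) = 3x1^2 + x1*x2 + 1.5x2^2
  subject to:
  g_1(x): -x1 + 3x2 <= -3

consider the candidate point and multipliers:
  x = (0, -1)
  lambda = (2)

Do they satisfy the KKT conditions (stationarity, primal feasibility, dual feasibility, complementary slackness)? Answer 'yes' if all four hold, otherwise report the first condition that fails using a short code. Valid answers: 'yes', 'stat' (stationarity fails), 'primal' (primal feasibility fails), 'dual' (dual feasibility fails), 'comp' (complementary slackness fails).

Gradient of f: grad f(x) = Q x + c = (-1, -3)
Constraint values g_i(x) = a_i^T x - b_i:
  g_1((0, -1)) = 0
Stationarity residual: grad f(x) + sum_i lambda_i a_i = (-3, 3)
  -> stationarity FAILS
Primal feasibility (all g_i <= 0): OK
Dual feasibility (all lambda_i >= 0): OK
Complementary slackness (lambda_i * g_i(x) = 0 for all i): OK

Verdict: the first failing condition is stationarity -> stat.

stat


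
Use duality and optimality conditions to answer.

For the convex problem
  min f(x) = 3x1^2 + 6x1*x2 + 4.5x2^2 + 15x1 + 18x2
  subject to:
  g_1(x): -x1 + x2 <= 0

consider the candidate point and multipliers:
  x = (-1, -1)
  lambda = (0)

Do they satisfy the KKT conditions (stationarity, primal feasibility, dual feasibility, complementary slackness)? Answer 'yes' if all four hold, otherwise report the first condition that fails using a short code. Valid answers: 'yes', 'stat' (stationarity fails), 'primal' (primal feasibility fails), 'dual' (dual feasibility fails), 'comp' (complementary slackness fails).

Gradient of f: grad f(x) = Q x + c = (3, 3)
Constraint values g_i(x) = a_i^T x - b_i:
  g_1((-1, -1)) = 0
Stationarity residual: grad f(x) + sum_i lambda_i a_i = (3, 3)
  -> stationarity FAILS
Primal feasibility (all g_i <= 0): OK
Dual feasibility (all lambda_i >= 0): OK
Complementary slackness (lambda_i * g_i(x) = 0 for all i): OK

Verdict: the first failing condition is stationarity -> stat.

stat


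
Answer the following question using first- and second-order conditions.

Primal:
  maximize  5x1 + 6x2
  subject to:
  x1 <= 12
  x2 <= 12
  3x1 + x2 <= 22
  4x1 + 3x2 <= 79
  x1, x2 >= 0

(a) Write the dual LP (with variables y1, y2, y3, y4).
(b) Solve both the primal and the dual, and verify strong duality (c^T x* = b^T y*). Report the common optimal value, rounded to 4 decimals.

The standard primal-dual pair for 'max c^T x s.t. A x <= b, x >= 0' is:
  Dual:  min b^T y  s.t.  A^T y >= c,  y >= 0.

So the dual LP is:
  minimize  12y1 + 12y2 + 22y3 + 79y4
  subject to:
    y1 + 3y3 + 4y4 >= 5
    y2 + y3 + 3y4 >= 6
    y1, y2, y3, y4 >= 0

Solving the primal: x* = (3.3333, 12).
  primal value c^T x* = 88.6667.
Solving the dual: y* = (0, 4.3333, 1.6667, 0).
  dual value b^T y* = 88.6667.
Strong duality: c^T x* = b^T y*. Confirmed.

88.6667


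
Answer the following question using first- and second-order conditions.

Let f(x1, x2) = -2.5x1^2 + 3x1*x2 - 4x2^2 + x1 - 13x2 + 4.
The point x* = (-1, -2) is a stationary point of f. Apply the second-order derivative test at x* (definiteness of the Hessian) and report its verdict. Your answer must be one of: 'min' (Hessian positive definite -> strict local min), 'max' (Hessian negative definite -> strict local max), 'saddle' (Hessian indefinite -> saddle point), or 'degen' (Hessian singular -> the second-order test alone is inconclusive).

Compute the Hessian H = grad^2 f:
  H = [[-5, 3], [3, -8]]
Verify stationarity: grad f(x*) = H x* + g = (0, 0).
Eigenvalues of H: -9.8541, -3.1459.
Both eigenvalues < 0, so H is negative definite -> x* is a strict local max.

max


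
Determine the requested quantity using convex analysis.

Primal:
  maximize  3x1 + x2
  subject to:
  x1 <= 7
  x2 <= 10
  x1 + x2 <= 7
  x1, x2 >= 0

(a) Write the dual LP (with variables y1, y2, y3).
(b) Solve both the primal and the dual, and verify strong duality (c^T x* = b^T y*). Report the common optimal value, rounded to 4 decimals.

The standard primal-dual pair for 'max c^T x s.t. A x <= b, x >= 0' is:
  Dual:  min b^T y  s.t.  A^T y >= c,  y >= 0.

So the dual LP is:
  minimize  7y1 + 10y2 + 7y3
  subject to:
    y1 + y3 >= 3
    y2 + y3 >= 1
    y1, y2, y3 >= 0

Solving the primal: x* = (7, 0).
  primal value c^T x* = 21.
Solving the dual: y* = (2, 0, 1).
  dual value b^T y* = 21.
Strong duality: c^T x* = b^T y*. Confirmed.

21


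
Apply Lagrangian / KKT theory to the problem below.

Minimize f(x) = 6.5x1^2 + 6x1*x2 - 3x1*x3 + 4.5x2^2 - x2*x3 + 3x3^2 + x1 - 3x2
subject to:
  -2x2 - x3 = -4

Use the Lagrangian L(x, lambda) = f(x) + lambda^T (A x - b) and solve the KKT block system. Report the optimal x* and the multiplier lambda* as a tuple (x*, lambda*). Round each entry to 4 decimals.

Form the Lagrangian:
  L(x, lambda) = (1/2) x^T Q x + c^T x + lambda^T (A x - b)
Stationarity (grad_x L = 0): Q x + c + A^T lambda = 0.
Primal feasibility: A x = b.

This gives the KKT block system:
  [ Q   A^T ] [ x     ]   [-c ]
  [ A    0  ] [ lambda ] = [ b ]

Solving the linear system:
  x*      = (-0.7507, 1.73, 0.5401)
  lambda* = (3.7626)
  f(x*)   = 4.5549

x* = (-0.7507, 1.73, 0.5401), lambda* = (3.7626)


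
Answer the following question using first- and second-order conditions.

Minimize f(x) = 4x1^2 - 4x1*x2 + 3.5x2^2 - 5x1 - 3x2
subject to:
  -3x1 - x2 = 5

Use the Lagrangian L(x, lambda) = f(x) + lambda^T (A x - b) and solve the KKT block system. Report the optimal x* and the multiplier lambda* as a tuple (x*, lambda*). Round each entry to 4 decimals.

Form the Lagrangian:
  L(x, lambda) = (1/2) x^T Q x + c^T x + lambda^T (A x - b)
Stationarity (grad_x L = 0): Q x + c + A^T lambda = 0.
Primal feasibility: A x = b.

This gives the KKT block system:
  [ Q   A^T ] [ x     ]   [-c ]
  [ A    0  ] [ lambda ] = [ b ]

Solving the linear system:
  x*      = (-1.3579, -0.9263)
  lambda* = (-4.0526)
  f(x*)   = 14.9158

x* = (-1.3579, -0.9263), lambda* = (-4.0526)


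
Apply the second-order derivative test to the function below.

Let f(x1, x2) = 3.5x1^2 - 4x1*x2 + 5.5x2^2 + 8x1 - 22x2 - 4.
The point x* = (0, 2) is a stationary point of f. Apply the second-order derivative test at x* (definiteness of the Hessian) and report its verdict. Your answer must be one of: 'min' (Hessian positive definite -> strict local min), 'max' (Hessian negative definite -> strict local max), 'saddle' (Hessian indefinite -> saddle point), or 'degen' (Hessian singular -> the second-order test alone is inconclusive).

Compute the Hessian H = grad^2 f:
  H = [[7, -4], [-4, 11]]
Verify stationarity: grad f(x*) = H x* + g = (0, 0).
Eigenvalues of H: 4.5279, 13.4721.
Both eigenvalues > 0, so H is positive definite -> x* is a strict local min.

min


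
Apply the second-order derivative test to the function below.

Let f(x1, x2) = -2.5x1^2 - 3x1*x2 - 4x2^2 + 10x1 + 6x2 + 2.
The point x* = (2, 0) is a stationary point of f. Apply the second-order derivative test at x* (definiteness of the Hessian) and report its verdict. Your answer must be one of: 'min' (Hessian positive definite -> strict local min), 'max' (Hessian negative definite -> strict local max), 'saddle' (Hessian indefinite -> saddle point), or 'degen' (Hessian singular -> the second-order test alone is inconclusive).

Compute the Hessian H = grad^2 f:
  H = [[-5, -3], [-3, -8]]
Verify stationarity: grad f(x*) = H x* + g = (0, 0).
Eigenvalues of H: -9.8541, -3.1459.
Both eigenvalues < 0, so H is negative definite -> x* is a strict local max.

max


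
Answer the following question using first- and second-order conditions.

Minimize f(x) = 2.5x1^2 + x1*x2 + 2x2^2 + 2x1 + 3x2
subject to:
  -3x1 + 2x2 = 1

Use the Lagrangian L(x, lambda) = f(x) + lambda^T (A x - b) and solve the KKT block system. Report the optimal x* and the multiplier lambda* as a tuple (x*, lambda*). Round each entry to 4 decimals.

Form the Lagrangian:
  L(x, lambda) = (1/2) x^T Q x + c^T x + lambda^T (A x - b)
Stationarity (grad_x L = 0): Q x + c + A^T lambda = 0.
Primal feasibility: A x = b.

This gives the KKT block system:
  [ Q   A^T ] [ x     ]   [-c ]
  [ A    0  ] [ lambda ] = [ b ]

Solving the linear system:
  x*      = (-0.5882, -0.3824)
  lambda* = (-0.4412)
  f(x*)   = -0.9412

x* = (-0.5882, -0.3824), lambda* = (-0.4412)


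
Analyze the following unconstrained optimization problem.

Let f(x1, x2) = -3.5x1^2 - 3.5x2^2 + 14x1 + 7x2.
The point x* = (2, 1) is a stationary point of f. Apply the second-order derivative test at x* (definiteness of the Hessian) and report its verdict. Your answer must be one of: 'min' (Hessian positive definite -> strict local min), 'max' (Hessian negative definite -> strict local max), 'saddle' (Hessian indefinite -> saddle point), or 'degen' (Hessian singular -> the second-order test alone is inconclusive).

Compute the Hessian H = grad^2 f:
  H = [[-7, 0], [0, -7]]
Verify stationarity: grad f(x*) = H x* + g = (0, 0).
Eigenvalues of H: -7, -7.
Both eigenvalues < 0, so H is negative definite -> x* is a strict local max.

max


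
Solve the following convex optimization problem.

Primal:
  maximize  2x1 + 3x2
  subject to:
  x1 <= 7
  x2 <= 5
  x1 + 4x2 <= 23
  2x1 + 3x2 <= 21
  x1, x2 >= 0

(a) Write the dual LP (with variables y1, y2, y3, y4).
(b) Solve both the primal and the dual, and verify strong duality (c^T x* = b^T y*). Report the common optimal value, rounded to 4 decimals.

The standard primal-dual pair for 'max c^T x s.t. A x <= b, x >= 0' is:
  Dual:  min b^T y  s.t.  A^T y >= c,  y >= 0.

So the dual LP is:
  minimize  7y1 + 5y2 + 23y3 + 21y4
  subject to:
    y1 + y3 + 2y4 >= 2
    y2 + 4y3 + 3y4 >= 3
    y1, y2, y3, y4 >= 0

Solving the primal: x* = (7, 2.3333).
  primal value c^T x* = 21.
Solving the dual: y* = (0, 0, 0, 1).
  dual value b^T y* = 21.
Strong duality: c^T x* = b^T y*. Confirmed.

21


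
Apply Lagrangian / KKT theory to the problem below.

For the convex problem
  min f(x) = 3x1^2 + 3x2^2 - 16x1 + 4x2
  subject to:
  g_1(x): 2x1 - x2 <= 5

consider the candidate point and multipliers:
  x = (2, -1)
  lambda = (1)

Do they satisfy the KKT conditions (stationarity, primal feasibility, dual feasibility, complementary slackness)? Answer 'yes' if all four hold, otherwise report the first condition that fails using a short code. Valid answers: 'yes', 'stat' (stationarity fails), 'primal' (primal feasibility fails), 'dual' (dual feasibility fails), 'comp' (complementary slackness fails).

Gradient of f: grad f(x) = Q x + c = (-4, -2)
Constraint values g_i(x) = a_i^T x - b_i:
  g_1((2, -1)) = 0
Stationarity residual: grad f(x) + sum_i lambda_i a_i = (-2, -3)
  -> stationarity FAILS
Primal feasibility (all g_i <= 0): OK
Dual feasibility (all lambda_i >= 0): OK
Complementary slackness (lambda_i * g_i(x) = 0 for all i): OK

Verdict: the first failing condition is stationarity -> stat.

stat


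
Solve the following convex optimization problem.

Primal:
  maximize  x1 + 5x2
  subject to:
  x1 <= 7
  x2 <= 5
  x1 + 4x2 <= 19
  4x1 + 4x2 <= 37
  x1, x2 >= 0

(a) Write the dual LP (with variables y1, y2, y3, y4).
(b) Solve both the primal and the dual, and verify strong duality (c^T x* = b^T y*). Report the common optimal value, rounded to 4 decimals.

The standard primal-dual pair for 'max c^T x s.t. A x <= b, x >= 0' is:
  Dual:  min b^T y  s.t.  A^T y >= c,  y >= 0.

So the dual LP is:
  minimize  7y1 + 5y2 + 19y3 + 37y4
  subject to:
    y1 + y3 + 4y4 >= 1
    y2 + 4y3 + 4y4 >= 5
    y1, y2, y3, y4 >= 0

Solving the primal: x* = (0, 4.75).
  primal value c^T x* = 23.75.
Solving the dual: y* = (0, 0, 1.25, 0).
  dual value b^T y* = 23.75.
Strong duality: c^T x* = b^T y*. Confirmed.

23.75


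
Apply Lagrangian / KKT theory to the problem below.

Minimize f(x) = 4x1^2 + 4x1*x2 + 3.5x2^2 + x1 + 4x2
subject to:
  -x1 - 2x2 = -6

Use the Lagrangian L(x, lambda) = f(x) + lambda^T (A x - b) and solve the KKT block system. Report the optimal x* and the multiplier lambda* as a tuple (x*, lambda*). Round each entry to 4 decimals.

Form the Lagrangian:
  L(x, lambda) = (1/2) x^T Q x + c^T x + lambda^T (A x - b)
Stationarity (grad_x L = 0): Q x + c + A^T lambda = 0.
Primal feasibility: A x = b.

This gives the KKT block system:
  [ Q   A^T ] [ x     ]   [-c ]
  [ A    0  ] [ lambda ] = [ b ]

Solving the linear system:
  x*      = (-0.087, 3.0435)
  lambda* = (12.4783)
  f(x*)   = 43.4783

x* = (-0.087, 3.0435), lambda* = (12.4783)


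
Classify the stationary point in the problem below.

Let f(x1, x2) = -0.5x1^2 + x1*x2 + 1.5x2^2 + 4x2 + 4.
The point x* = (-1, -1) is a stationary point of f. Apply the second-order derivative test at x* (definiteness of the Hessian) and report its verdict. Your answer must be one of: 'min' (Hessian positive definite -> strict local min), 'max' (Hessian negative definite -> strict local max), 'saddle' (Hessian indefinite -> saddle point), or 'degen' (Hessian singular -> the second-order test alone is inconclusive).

Compute the Hessian H = grad^2 f:
  H = [[-1, 1], [1, 3]]
Verify stationarity: grad f(x*) = H x* + g = (0, 0).
Eigenvalues of H: -1.2361, 3.2361.
Eigenvalues have mixed signs, so H is indefinite -> x* is a saddle point.

saddle


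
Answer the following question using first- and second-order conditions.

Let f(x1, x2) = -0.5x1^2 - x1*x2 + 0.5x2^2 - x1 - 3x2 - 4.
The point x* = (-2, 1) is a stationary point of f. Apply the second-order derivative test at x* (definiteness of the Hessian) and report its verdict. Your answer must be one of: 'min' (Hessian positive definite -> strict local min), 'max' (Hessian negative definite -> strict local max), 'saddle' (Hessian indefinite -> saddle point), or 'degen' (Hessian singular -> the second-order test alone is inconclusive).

Compute the Hessian H = grad^2 f:
  H = [[-1, -1], [-1, 1]]
Verify stationarity: grad f(x*) = H x* + g = (0, 0).
Eigenvalues of H: -1.4142, 1.4142.
Eigenvalues have mixed signs, so H is indefinite -> x* is a saddle point.

saddle


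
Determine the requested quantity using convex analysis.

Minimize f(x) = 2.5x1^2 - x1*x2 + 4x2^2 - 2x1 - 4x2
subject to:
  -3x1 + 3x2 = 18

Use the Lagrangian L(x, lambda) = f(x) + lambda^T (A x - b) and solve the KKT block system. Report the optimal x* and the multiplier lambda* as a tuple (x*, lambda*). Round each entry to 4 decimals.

Form the Lagrangian:
  L(x, lambda) = (1/2) x^T Q x + c^T x + lambda^T (A x - b)
Stationarity (grad_x L = 0): Q x + c + A^T lambda = 0.
Primal feasibility: A x = b.

This gives the KKT block system:
  [ Q   A^T ] [ x     ]   [-c ]
  [ A    0  ] [ lambda ] = [ b ]

Solving the linear system:
  x*      = (-3.2727, 2.7273)
  lambda* = (-7.0303)
  f(x*)   = 61.0909

x* = (-3.2727, 2.7273), lambda* = (-7.0303)


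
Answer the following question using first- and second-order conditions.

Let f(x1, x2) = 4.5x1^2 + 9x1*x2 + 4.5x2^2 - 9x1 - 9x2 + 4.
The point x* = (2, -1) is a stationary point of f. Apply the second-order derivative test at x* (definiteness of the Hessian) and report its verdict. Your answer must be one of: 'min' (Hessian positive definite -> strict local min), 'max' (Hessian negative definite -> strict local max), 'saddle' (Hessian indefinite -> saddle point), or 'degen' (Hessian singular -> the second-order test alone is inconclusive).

Compute the Hessian H = grad^2 f:
  H = [[9, 9], [9, 9]]
Verify stationarity: grad f(x*) = H x* + g = (0, 0).
Eigenvalues of H: 0, 18.
H has a zero eigenvalue (singular; positive semidefinite but not definite), so H is neither positive definite, negative definite, nor indefinite. The second-order test alone is inconclusive -> degen.
(Indeed, f is constant along the null direction of H through x*, so x* is not a strict local extremum.)

degen


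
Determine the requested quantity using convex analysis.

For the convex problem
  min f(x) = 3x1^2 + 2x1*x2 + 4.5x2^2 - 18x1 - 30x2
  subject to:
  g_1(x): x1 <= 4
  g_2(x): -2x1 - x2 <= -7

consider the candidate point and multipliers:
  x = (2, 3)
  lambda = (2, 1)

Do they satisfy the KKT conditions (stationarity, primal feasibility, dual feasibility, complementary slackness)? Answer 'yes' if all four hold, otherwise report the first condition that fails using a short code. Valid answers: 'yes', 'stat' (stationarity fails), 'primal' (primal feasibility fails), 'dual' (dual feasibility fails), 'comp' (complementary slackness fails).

Gradient of f: grad f(x) = Q x + c = (0, 1)
Constraint values g_i(x) = a_i^T x - b_i:
  g_1((2, 3)) = -2
  g_2((2, 3)) = 0
Stationarity residual: grad f(x) + sum_i lambda_i a_i = (0, 0)
  -> stationarity OK
Primal feasibility (all g_i <= 0): OK
Dual feasibility (all lambda_i >= 0): OK
Complementary slackness (lambda_i * g_i(x) = 0 for all i): FAILS

Verdict: the first failing condition is complementary_slackness -> comp.

comp
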